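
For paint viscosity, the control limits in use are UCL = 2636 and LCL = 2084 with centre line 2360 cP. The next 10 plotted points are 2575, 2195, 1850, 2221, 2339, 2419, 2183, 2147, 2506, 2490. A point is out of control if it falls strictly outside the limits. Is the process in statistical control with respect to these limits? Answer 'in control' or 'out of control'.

out of control

Compare each point to [2084, 2636]: sample 3 = 1850 < LCL.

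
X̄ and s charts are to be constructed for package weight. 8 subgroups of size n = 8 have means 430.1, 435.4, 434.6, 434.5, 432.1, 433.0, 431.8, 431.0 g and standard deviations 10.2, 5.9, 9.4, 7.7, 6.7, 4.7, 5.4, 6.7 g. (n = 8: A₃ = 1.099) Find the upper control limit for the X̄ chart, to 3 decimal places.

440.602

X̄̄ = (430.1 + 435.4 + 434.6 + 434.5 + 432.1 + 433.0 + 431.8 + 431.0) / 8 = 432.8125
s̄ = (10.2 + 5.9 + 9.4 + 7.7 + 6.7 + 4.7 + 5.4 + 6.7) / 8 = 7.0875
UCL = X̄̄ + A₃·s̄ = 432.8125 + 1.099 × 7.0875 = 440.6017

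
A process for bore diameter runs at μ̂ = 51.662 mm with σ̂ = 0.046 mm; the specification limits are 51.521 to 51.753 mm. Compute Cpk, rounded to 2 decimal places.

0.66

Cpu = (USL − μ̂) / (3σ̂) = (51.753 − 51.662) / (3 × 0.046) = 0.6594; Cpl = (μ̂ − LSL) / (3σ̂) = (51.662 − 51.521) / (3 × 0.046) = 1.0217; Cpk = min(Cpu, Cpl) = 0.6594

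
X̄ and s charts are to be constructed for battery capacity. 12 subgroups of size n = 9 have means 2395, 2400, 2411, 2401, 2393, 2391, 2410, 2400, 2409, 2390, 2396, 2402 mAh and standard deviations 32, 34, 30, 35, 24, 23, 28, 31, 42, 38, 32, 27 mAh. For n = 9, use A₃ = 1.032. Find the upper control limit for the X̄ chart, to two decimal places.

2432.17

X̄̄ = (2395 + 2400 + 2411 + 2401 + 2393 + 2391 + 2410 + 2400 + 2409 + 2390 + 2396 + 2402) / 12 = 2399.8333
s̄ = (32 + 34 + 30 + 35 + 24 + 23 + 28 + 31 + 42 + 38 + 32 + 27) / 12 = 31.3333
UCL = X̄̄ + A₃·s̄ = 2399.8333 + 1.032 × 31.3333 = 2432.1693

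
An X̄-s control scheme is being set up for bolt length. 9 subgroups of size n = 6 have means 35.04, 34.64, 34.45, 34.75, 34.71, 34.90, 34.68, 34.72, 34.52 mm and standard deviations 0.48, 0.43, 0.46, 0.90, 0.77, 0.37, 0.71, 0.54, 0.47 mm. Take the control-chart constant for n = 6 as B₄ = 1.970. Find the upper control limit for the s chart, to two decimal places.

1.12

s̄ = (0.48 + 0.43 + 0.46 + 0.90 + 0.77 + 0.37 + 0.71 + 0.54 + 0.47) / 9 = 0.5700
UCL_s = B₄·s̄ = 1.970 × 0.5700 = 1.1229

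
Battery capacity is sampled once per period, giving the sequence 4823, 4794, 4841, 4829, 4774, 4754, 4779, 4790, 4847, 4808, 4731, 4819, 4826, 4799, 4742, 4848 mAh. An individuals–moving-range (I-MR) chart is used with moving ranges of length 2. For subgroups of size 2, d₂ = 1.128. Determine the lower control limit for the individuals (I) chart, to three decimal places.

4683.761

X̄ = (4823 + 4794 + 4841 + 4829 + 4774 + 4754 + 4779 + 4790 + 4847 + 4808 + 4731 + 4819 + 4826 + 4799 + 4742 + 4848) / 16 = 4800.2500
Moving ranges: 29, 47, 12, 55, 20, 25, 11, 57, 39, 77, 88, 7, 27, 57, 106; M̄R̄ = 657.0000 / 15 = 43.8000
LCL = X̄ − 3·M̄R̄/d₂ = 4800.2500 − 3 × 43.8000 / 1.128 = 4683.7606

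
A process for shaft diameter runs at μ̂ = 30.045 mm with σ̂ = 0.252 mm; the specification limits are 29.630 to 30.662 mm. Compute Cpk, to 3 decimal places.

0.549

Cpu = (USL − μ̂) / (3σ̂) = (30.662 − 30.045) / (3 × 0.252) = 0.8161; Cpl = (μ̂ − LSL) / (3σ̂) = (30.045 − 29.630) / (3 × 0.252) = 0.5489; Cpk = min(Cpu, Cpl) = 0.5489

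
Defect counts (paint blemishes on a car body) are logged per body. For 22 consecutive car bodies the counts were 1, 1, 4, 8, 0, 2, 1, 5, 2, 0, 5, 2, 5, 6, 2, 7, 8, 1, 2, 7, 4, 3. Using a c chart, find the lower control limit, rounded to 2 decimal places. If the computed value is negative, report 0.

0.00

c̄ = (1 + 1 + 4 + 8 + 0 + 2 + 1 + 5 + 2 + 0 + 5 + 2 + 5 + 6 + 2 + 7 + 8 + 1 + 2 + 7 + 4 + 3) / 22 = 76 / 22 = 3.4545
LCL = c̄ − 3√c̄ = 3.4545 − 3 × 1.8586 = -2.1214 → 0 (cannot be negative)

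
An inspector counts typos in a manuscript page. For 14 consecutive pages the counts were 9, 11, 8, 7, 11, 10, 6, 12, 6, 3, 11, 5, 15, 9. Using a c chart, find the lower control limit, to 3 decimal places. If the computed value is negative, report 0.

0.000

c̄ = (9 + 11 + 8 + 7 + 11 + 10 + 6 + 12 + 6 + 3 + 11 + 5 + 15 + 9) / 14 = 123 / 14 = 8.7857
LCL = c̄ − 3√c̄ = 8.7857 − 3 × 2.9641 = -0.1065 → 0 (cannot be negative)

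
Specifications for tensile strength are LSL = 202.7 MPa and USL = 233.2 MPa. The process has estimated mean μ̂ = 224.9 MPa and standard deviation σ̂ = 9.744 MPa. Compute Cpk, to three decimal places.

0.284

Cpu = (USL − μ̂) / (3σ̂) = (233.2 − 224.9) / (3 × 9.744) = 0.2839; Cpl = (μ̂ − LSL) / (3σ̂) = (224.9 − 202.7) / (3 × 9.744) = 0.7594; Cpk = min(Cpu, Cpl) = 0.2839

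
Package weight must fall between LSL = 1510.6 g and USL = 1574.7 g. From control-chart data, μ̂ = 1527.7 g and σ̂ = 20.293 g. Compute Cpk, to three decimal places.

Cpu = (USL − μ̂) / (3σ̂) = (1574.7 − 1527.7) / (3 × 20.293) = 0.7720; Cpl = (μ̂ − LSL) / (3σ̂) = (1527.7 − 1510.6) / (3 × 20.293) = 0.2809; Cpk = min(Cpu, Cpl) = 0.2809

0.281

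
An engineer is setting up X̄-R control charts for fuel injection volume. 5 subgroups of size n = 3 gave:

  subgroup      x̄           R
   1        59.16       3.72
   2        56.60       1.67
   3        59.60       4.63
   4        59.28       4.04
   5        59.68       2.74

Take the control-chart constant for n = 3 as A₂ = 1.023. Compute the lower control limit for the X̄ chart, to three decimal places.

55.427

X̄̄ = (59.16 + 56.60 + 59.60 + 59.28 + 59.68) / 5 = 294.3200 / 5 = 58.8640
R̄ = (3.72 + 1.67 + 4.63 + 4.04 + 2.74) / 5 = 16.8000 / 5 = 3.3600
LCL = X̄̄ − A₂·R̄ = 58.8640 − 1.023 × 3.3600 = 55.4267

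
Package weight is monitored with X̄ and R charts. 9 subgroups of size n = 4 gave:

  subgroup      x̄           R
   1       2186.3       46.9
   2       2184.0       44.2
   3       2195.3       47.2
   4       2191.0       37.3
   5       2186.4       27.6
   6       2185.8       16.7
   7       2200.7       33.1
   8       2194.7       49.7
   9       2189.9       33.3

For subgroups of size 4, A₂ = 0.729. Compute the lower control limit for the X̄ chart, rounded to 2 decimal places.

X̄̄ = (2186.3 + 2184.0 + 2195.3 + 2191.0 + 2186.4 + 2185.8 + 2200.7 + 2194.7 + 2189.9) / 9 = 19714.1000 / 9 = 2190.4556
R̄ = (46.9 + 44.2 + 47.2 + 37.3 + 27.6 + 16.7 + 33.1 + 49.7 + 33.3) / 9 = 336.0000 / 9 = 37.3333
LCL = X̄̄ − A₂·R̄ = 2190.4556 − 0.729 × 37.3333 = 2163.2396

2163.24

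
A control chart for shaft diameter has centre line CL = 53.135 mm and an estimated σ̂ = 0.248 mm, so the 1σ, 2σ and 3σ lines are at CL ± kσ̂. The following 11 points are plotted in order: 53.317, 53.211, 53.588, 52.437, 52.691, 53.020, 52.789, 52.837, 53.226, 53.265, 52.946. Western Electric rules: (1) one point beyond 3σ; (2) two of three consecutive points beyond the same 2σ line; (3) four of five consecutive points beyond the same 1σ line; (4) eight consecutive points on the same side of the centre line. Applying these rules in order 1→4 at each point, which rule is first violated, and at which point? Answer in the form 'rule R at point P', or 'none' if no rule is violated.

Zone of each point (C = within 1σ̂, B = 1σ̂–2σ̂, A = 2σ̂–3σ̂, * = beyond 3σ̂; sign = side of CL): 1:+C, 2:+C, 3:+B, 4:-A, 5:-B, 6:-C, 7:-B, 8:-B, 9:+C, 10:+C, 11:-C
Rule 3 (four of five consecutive points beyond the same 1σ limit) is satisfied at point 8.

rule 3 at point 8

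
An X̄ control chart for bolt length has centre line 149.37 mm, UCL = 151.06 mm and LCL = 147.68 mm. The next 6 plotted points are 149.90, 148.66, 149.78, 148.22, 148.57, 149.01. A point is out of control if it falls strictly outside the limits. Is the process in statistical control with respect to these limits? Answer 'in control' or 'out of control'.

in control

All 6 points lie within [147.68, 151.06].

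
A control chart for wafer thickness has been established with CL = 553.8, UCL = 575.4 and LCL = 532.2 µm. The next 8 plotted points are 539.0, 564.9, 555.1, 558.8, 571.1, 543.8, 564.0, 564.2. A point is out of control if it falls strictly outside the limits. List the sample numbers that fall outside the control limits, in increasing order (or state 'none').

All 8 points lie within [532.2, 575.4].

none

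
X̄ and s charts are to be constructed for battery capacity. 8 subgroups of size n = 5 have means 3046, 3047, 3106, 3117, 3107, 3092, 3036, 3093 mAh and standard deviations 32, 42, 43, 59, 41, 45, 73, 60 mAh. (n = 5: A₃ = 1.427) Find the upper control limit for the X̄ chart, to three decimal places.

3150.958

X̄̄ = (3046 + 3047 + 3106 + 3117 + 3107 + 3092 + 3036 + 3093) / 8 = 3080.5000
s̄ = (32 + 42 + 43 + 59 + 41 + 45 + 73 + 60) / 8 = 49.3750
UCL = X̄̄ + A₃·s̄ = 3080.5000 + 1.427 × 49.3750 = 3150.9581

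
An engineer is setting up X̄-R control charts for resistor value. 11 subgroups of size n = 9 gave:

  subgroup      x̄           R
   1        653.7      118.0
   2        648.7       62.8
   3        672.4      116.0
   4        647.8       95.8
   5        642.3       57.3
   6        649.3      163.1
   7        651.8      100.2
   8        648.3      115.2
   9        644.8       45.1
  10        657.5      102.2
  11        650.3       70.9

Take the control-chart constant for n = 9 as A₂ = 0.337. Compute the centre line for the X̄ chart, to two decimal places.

651.54

X̄̄ = (653.7 + 648.7 + 672.4 + 647.8 + 642.3 + 649.3 + 651.8 + 648.3 + 644.8 + 657.5 + 650.3) / 11 = 7166.9000 / 11 = 651.5364
CL = X̄̄ = 651.5364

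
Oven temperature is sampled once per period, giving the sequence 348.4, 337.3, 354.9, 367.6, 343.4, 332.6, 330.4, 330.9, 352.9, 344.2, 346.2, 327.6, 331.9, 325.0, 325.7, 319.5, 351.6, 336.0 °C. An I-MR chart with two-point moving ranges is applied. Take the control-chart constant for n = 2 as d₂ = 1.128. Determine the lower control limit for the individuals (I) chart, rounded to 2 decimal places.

308.53

X̄ = (348.4 + 337.3 + 354.9 + 367.6 + 343.4 + 332.6 + 330.4 + 330.9 + 352.9 + 344.2 + 346.2 + 327.6 + 331.9 + 325.0 + 325.7 + 319.5 + 351.6 + 336.0) / 18 = 339.2278
Moving ranges: 11.1, 17.6, 12.7, 24.2, 10.8, 2.2, 0.5, 22.0, 8.7, 2.0, 18.6, 4.3, 6.9, 0.7, 6.2, 32.1, 15.6; M̄R̄ = 196.2000 / 17 = 11.5412
LCL = X̄ − 3·M̄R̄/d₂ = 339.2278 − 3 × 11.5412 / 1.128 = 308.5332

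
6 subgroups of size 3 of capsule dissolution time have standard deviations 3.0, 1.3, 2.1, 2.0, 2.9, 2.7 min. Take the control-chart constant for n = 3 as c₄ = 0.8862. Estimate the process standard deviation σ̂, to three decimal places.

2.633

s̄ = (3.0 + 1.3 + 2.1 + 2.0 + 2.9 + 2.7) / 6 = 2.3333
σ̂ = s̄ / c₄ = 2.3333 / 0.8862 = 2.6330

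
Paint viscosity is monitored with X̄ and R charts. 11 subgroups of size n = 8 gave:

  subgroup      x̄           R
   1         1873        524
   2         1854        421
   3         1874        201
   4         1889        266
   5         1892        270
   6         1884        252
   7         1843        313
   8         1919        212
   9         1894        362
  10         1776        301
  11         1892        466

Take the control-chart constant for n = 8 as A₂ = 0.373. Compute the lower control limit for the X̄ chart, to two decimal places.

X̄̄ = (1873 + 1854 + 1874 + 1889 + 1892 + 1884 + 1843 + 1919 + 1894 + 1776 + 1892) / 11 = 20590.0000 / 11 = 1871.8182
R̄ = (524 + 421 + 201 + 266 + 270 + 252 + 313 + 212 + 362 + 301 + 466) / 11 = 3588.0000 / 11 = 326.1818
LCL = X̄̄ − A₂·R̄ = 1871.8182 − 0.373 × 326.1818 = 1750.1524

1750.15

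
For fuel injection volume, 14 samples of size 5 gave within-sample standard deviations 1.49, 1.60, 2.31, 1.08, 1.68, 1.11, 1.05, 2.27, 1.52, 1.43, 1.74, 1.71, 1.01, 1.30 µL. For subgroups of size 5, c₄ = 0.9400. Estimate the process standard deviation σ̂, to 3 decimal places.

1.619

s̄ = (1.49 + 1.60 + 2.31 + 1.08 + 1.68 + 1.11 + 1.05 + 2.27 + 1.52 + 1.43 + 1.74 + 1.71 + 1.01 + 1.30) / 14 = 1.5214
σ̂ = s̄ / c₄ = 1.5214 / 0.9400 = 1.6185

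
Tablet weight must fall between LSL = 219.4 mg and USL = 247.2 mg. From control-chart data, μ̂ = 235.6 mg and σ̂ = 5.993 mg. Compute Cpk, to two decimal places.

Cpu = (USL − μ̂) / (3σ̂) = (247.2 − 235.6) / (3 × 5.993) = 0.6452; Cpl = (μ̂ − LSL) / (3σ̂) = (235.6 − 219.4) / (3 × 5.993) = 0.9011; Cpk = min(Cpu, Cpl) = 0.6452

0.65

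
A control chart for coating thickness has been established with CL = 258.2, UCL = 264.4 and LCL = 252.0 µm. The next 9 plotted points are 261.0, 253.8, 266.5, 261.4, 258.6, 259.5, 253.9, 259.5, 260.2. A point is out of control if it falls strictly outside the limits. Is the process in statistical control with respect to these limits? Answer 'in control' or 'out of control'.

out of control

Compare each point to [252.0, 264.4]: sample 3 = 266.5 > UCL.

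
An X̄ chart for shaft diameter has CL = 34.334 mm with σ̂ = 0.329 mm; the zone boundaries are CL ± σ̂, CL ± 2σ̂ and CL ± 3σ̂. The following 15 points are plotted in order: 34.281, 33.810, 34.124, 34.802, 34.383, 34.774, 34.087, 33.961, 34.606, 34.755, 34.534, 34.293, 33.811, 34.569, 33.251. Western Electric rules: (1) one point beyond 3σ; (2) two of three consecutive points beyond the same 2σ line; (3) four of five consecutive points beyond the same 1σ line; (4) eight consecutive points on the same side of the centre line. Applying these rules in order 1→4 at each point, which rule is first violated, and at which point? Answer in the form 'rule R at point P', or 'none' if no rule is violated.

rule 1 at point 15

Zone of each point (C = within 1σ̂, B = 1σ̂–2σ̂, A = 2σ̂–3σ̂, * = beyond 3σ̂; sign = side of CL): 1:-C, 2:-B, 3:-C, 4:+B, 5:+C, 6:+B, 7:-C, 8:-B, 9:+C, 10:+B, 11:+C, 12:-C, 13:-B, 14:+C, 15:-*
Rule 1 (one point beyond the 3σ limits) is satisfied at point 15.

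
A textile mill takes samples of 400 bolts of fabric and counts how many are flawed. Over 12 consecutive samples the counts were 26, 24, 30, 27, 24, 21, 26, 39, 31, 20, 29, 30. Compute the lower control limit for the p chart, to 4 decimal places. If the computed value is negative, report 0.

0.0303

p̄ = Σdᵢ / (k·n) = 327 / (12 × 400) = 0.06813
LCL = p̄ − 3·√(p̄(1−p̄)/n) = 0.06813 − 3 × 0.01260 = 0.03033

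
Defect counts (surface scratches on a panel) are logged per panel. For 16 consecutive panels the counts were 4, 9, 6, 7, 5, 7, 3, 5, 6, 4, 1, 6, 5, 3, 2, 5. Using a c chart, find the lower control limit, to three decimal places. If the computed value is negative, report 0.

c̄ = (4 + 9 + 6 + 7 + 5 + 7 + 3 + 5 + 6 + 4 + 1 + 6 + 5 + 3 + 2 + 5) / 16 = 78 / 16 = 4.8750
LCL = c̄ − 3√c̄ = 4.8750 − 3 × 2.2079 = -1.7488 → 0 (cannot be negative)

0.000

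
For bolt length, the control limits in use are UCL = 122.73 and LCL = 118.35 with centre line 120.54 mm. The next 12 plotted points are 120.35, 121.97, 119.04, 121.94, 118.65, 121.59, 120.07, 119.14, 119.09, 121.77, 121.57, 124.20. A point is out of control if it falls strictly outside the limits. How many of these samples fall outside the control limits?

1

Compare each point to [118.35, 122.73]: sample 12 = 124.20 > UCL.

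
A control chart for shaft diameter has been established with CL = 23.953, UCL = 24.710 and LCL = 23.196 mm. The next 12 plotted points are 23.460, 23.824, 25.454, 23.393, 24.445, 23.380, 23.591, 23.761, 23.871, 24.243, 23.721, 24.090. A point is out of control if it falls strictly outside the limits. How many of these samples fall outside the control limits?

Compare each point to [23.196, 24.710]: sample 3 = 25.454 > UCL.

1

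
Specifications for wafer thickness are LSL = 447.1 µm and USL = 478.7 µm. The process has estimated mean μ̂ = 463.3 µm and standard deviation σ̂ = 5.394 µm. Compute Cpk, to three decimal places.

Cpu = (USL − μ̂) / (3σ̂) = (478.7 − 463.3) / (3 × 5.394) = 0.9517; Cpl = (μ̂ − LSL) / (3σ̂) = (463.3 − 447.1) / (3 × 5.394) = 1.0011; Cpk = min(Cpu, Cpl) = 0.9517

0.952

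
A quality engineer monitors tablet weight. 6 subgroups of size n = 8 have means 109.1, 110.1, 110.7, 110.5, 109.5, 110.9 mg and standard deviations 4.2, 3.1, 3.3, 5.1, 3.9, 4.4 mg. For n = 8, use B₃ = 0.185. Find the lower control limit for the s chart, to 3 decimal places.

s̄ = (4.2 + 3.1 + 3.3 + 5.1 + 3.9 + 4.4) / 6 = 4.0000
LCL_s = B₃·s̄ = 0.185 × 4.0000 = 0.7400

0.740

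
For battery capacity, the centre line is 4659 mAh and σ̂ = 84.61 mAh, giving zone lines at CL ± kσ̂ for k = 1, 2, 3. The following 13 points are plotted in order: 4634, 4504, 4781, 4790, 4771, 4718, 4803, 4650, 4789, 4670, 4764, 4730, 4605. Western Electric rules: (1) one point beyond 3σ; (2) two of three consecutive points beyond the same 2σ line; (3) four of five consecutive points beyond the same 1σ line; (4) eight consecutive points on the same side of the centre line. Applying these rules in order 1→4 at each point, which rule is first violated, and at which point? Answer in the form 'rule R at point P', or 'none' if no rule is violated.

Zone of each point (C = within 1σ̂, B = 1σ̂–2σ̂, A = 2σ̂–3σ̂, * = beyond 3σ̂; sign = side of CL): 1:-C, 2:-B, 3:+B, 4:+B, 5:+B, 6:+C, 7:+B, 8:-C, 9:+B, 10:+C, 11:+B, 12:+C, 13:-C
Rule 3 (four of five consecutive points beyond the same 1σ limit) is satisfied at point 7.

rule 3 at point 7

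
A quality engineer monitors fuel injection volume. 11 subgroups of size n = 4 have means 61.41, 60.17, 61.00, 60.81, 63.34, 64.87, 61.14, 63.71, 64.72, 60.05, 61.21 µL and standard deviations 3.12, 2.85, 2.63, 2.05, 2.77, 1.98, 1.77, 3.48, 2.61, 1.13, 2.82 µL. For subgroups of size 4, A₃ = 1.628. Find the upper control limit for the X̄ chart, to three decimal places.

66.066

X̄̄ = (61.41 + 60.17 + 61.00 + 60.81 + 63.34 + 64.87 + 61.14 + 63.71 + 64.72 + 60.05 + 61.21) / 11 = 62.0391
s̄ = (3.12 + 2.85 + 2.63 + 2.05 + 2.77 + 1.98 + 1.77 + 3.48 + 2.61 + 1.13 + 2.82) / 11 = 2.4736
UCL = X̄̄ + A₃·s̄ = 62.0391 + 1.628 × 2.4736 = 66.0662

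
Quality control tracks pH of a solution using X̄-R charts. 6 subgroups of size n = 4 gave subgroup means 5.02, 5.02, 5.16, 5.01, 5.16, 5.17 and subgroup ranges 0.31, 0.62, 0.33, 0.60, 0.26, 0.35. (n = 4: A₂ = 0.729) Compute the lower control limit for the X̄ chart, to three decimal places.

X̄̄ = (5.02 + 5.02 + 5.16 + 5.01 + 5.16 + 5.17) / 6 = 30.5400 / 6 = 5.0900
R̄ = (0.31 + 0.62 + 0.33 + 0.60 + 0.26 + 0.35) / 6 = 2.4700 / 6 = 0.4117
LCL = X̄̄ − A₂·R̄ = 5.0900 − 0.729 × 0.4117 = 4.7899

4.790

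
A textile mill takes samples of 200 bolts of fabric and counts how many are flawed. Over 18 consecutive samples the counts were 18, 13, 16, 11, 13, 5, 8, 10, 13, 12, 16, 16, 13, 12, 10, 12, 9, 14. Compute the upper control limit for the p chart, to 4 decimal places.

0.1123

p̄ = Σdᵢ / (k·n) = 221 / (18 × 200) = 0.06139
UCL = p̄ + 3·√(p̄(1−p̄)/n) = 0.06139 + 3 × √(0.06139×0.93861/200) = 0.06139 + 3 × 0.01697 = 0.11231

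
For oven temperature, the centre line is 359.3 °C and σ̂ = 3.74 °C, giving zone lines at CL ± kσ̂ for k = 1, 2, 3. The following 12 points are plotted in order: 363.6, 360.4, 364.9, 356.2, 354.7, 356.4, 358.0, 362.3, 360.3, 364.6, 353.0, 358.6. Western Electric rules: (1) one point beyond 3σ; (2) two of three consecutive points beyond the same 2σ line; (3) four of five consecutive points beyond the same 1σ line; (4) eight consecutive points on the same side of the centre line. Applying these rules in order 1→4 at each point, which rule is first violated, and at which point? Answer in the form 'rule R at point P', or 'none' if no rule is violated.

Zone of each point (C = within 1σ̂, B = 1σ̂–2σ̂, A = 2σ̂–3σ̂, * = beyond 3σ̂; sign = side of CL): 1:+B, 2:+C, 3:+B, 4:-C, 5:-B, 6:-C, 7:-C, 8:+C, 9:+C, 10:+B, 11:-B, 12:-C
No rule fires across all 12 points.

none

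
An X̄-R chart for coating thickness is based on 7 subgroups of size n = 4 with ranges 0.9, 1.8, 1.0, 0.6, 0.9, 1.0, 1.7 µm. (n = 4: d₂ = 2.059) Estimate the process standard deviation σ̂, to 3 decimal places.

0.548

R̄ = (0.9 + 1.8 + 1.0 + 0.6 + 0.9 + 1.0 + 1.7) / 7 = 1.1286
σ̂ = R̄ / d₂ = 1.1286 / 2.059 = 0.5481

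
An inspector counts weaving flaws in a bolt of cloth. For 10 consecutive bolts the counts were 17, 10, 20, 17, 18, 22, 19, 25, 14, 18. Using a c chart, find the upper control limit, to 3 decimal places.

c̄ = (17 + 10 + 20 + 17 + 18 + 22 + 19 + 25 + 14 + 18) / 10 = 180 / 10 = 18.0000
UCL = c̄ + 3√c̄ = 18.0000 + 3 × √18.0000 = 18.0000 + 3 × 4.2426 = 30.7279

30.728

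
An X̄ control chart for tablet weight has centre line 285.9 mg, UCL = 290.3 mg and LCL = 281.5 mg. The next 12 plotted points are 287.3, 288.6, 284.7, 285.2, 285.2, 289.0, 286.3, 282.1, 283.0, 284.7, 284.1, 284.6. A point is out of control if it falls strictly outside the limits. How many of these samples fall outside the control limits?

All 12 points lie within [281.5, 290.3].

0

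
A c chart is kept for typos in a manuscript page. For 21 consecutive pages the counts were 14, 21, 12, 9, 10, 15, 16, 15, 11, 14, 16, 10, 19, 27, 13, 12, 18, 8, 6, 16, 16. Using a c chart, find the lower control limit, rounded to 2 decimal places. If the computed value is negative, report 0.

c̄ = (14 + 21 + 12 + 9 + 10 + 15 + 16 + 15 + 11 + 14 + 16 + 10 + 19 + 27 + 13 + 12 + 18 + 8 + 6 + 16 + 16) / 21 = 298 / 21 = 14.1905
LCL = c̄ − 3√c̄ = 14.1905 − 3 × 3.7670 = 2.8894

2.89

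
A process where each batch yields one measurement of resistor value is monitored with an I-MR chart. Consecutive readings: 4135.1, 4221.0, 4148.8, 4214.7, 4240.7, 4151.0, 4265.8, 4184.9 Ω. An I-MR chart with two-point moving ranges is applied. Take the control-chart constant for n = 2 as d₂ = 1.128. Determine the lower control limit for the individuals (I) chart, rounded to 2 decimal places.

X̄ = (4135.1 + 4221.0 + 4148.8 + 4214.7 + 4240.7 + 4151.0 + 4265.8 + 4184.9) / 8 = 4195.2500
Moving ranges: 85.9, 72.2, 65.9, 26.0, 89.7, 114.8, 80.9; M̄R̄ = 535.4000 / 7 = 76.4857
LCL = X̄ − 3·M̄R̄/d₂ = 4195.2500 − 3 × 76.4857 / 1.128 = 3991.8305

3991.83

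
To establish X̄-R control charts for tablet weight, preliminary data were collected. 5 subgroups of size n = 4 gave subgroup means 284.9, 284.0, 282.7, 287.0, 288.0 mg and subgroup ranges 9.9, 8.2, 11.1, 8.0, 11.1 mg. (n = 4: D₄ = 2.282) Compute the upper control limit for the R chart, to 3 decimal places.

R̄ = (9.9 + 8.2 + 11.1 + 8.0 + 11.1) / 5 = 48.3000 / 5 = 9.6600
UCL_R = D₄·R̄ = 2.282 × 9.6600 = 22.0441

22.044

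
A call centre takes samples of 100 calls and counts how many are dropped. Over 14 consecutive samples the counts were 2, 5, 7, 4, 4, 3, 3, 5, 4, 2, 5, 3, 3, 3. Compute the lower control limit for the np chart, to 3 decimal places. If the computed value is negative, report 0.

p̄ = Σdᵢ / (k·n) = 53 / (14 × 100) = 0.03786
LCL = np̄ − 3·√(np̄(1−p̄)) = 3.7857 − 3 × 1.9085 = -1.9398 → 0 (negative, so LCL = 0)

0.000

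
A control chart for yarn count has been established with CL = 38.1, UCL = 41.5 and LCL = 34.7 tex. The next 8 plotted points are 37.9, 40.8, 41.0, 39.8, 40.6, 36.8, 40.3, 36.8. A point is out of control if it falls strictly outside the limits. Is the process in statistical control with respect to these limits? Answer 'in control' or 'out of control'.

All 8 points lie within [34.7, 41.5].

in control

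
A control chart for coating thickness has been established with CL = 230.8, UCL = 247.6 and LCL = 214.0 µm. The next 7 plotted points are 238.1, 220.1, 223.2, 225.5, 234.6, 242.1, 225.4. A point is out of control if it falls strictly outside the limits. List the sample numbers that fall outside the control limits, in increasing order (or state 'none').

All 7 points lie within [214.0, 247.6].

none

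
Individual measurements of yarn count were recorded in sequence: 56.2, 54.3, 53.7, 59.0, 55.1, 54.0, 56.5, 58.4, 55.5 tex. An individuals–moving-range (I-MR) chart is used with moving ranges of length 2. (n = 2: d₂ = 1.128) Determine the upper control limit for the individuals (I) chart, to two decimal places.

X̄ = (56.2 + 54.3 + 53.7 + 59.0 + 55.1 + 54.0 + 56.5 + 58.4 + 55.5) / 9 = 55.8556
Moving ranges: 1.9, 0.6, 5.3, 3.9, 1.1, 2.5, 1.9, 2.9; M̄R̄ = 20.1000 / 8 = 2.5125
UCL = X̄ + 3·M̄R̄/d₂ = 55.8556 + 3 × 2.5125 / 1.128 = 62.5377

62.54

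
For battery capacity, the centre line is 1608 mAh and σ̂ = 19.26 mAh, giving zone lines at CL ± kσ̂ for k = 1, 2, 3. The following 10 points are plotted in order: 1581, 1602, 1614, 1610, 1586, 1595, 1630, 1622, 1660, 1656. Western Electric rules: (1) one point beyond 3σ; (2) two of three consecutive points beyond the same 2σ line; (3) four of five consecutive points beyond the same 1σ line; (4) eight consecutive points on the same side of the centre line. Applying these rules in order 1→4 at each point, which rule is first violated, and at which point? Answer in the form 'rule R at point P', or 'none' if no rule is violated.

rule 2 at point 10

Zone of each point (C = within 1σ̂, B = 1σ̂–2σ̂, A = 2σ̂–3σ̂, * = beyond 3σ̂; sign = side of CL): 1:-B, 2:-C, 3:+C, 4:+C, 5:-B, 6:-C, 7:+B, 8:+C, 9:+A, 10:+A
Rule 2 (two of three consecutive points beyond the same 2σ limit) is satisfied at point 10.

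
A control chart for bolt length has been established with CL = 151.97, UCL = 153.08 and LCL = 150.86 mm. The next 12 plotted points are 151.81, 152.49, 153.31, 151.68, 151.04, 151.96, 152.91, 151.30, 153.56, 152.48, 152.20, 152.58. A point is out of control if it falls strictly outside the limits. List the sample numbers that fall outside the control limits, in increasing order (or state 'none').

Compare each point to [150.86, 153.08]: sample 3 = 153.31 > UCL; sample 9 = 153.56 > UCL.

3, 9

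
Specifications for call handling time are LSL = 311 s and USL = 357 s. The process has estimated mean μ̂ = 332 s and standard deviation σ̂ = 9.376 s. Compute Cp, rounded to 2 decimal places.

0.82

Cp = (USL − LSL) / (6σ̂) = (357 − 311) / (6 × 9.376) = 46.0000 / 56.2560 = 0.8177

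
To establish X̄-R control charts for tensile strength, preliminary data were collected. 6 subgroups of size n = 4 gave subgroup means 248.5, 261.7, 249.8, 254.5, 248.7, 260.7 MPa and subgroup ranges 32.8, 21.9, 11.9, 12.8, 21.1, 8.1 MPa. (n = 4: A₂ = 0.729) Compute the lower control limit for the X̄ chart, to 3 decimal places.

X̄̄ = (248.5 + 261.7 + 249.8 + 254.5 + 248.7 + 260.7) / 6 = 1523.9000 / 6 = 253.9833
R̄ = (32.8 + 21.9 + 11.9 + 12.8 + 21.1 + 8.1) / 6 = 108.6000 / 6 = 18.1000
LCL = X̄̄ − A₂·R̄ = 253.9833 − 0.729 × 18.1000 = 240.7884

240.788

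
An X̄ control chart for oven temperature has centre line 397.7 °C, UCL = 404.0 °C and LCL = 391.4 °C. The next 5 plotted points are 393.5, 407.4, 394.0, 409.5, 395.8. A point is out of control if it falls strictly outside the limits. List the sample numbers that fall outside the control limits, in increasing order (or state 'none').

Compare each point to [391.4, 404.0]: sample 2 = 407.4 > UCL; sample 4 = 409.5 > UCL.

2, 4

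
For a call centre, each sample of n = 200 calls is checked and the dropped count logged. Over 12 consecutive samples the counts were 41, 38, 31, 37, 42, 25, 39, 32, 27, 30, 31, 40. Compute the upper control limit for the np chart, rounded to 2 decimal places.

p̄ = Σdᵢ / (k·n) = 413 / (12 × 200) = 0.17208
UCL = np̄ + 3·√(np̄(1−p̄)) = 34.4167 + 3 × √(34.4167×0.82792) = 34.4167 + 3 × 5.3380 = 50.4306

50.43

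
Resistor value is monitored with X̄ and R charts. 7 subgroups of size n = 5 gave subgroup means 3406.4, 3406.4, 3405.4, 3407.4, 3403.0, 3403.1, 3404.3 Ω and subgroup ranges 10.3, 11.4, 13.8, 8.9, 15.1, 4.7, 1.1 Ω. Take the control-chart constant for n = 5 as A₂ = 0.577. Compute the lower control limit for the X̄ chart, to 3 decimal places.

3399.760

X̄̄ = (3406.4 + 3406.4 + 3405.4 + 3407.4 + 3403.0 + 3403.1 + 3404.3) / 7 = 23836.0000 / 7 = 3405.1429
R̄ = (10.3 + 11.4 + 13.8 + 8.9 + 15.1 + 4.7 + 1.1) / 7 = 65.3000 / 7 = 9.3286
LCL = X̄̄ − A₂·R̄ = 3405.1429 − 0.577 × 9.3286 = 3399.7603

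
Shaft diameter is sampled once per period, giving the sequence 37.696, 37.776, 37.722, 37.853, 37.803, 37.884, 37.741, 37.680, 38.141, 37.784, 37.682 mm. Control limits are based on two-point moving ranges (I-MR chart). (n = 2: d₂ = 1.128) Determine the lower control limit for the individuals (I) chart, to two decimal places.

X̄ = (37.696 + 37.776 + 37.722 + 37.853 + 37.803 + 37.884 + 37.741 + 37.680 + 38.141 + 37.784 + 37.682) / 11 = 37.7965
Moving ranges: 0.080, 0.054, 0.131, 0.050, 0.081, 0.143, 0.061, 0.461, 0.357, 0.102; M̄R̄ = 1.5200 / 10 = 0.1520
LCL = X̄ − 3·M̄R̄/d₂ = 37.7965 − 3 × 0.1520 / 1.128 = 37.3923

37.39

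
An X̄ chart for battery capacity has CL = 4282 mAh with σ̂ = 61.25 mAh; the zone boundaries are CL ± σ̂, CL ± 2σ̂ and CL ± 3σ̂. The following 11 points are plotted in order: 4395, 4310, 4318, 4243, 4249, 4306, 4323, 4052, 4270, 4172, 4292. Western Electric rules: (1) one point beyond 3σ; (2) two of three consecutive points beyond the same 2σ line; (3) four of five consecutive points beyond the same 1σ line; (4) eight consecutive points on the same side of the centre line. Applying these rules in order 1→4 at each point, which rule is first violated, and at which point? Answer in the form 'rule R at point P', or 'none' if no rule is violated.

Zone of each point (C = within 1σ̂, B = 1σ̂–2σ̂, A = 2σ̂–3σ̂, * = beyond 3σ̂; sign = side of CL): 1:+B, 2:+C, 3:+C, 4:-C, 5:-C, 6:+C, 7:+C, 8:-*, 9:-C, 10:-B, 11:+C
Rule 1 (one point beyond the 3σ limits) is satisfied at point 8.

rule 1 at point 8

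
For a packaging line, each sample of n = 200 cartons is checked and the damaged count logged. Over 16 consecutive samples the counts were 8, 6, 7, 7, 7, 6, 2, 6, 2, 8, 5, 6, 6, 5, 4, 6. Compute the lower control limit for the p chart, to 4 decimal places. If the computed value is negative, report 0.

p̄ = Σdᵢ / (k·n) = 91 / (16 × 200) = 0.02844
LCL = p̄ − 3·√(p̄(1−p̄)/n) = 0.02844 − 3 × 0.01175 = -0.00682 → 0 (negative, so LCL = 0)

0.0000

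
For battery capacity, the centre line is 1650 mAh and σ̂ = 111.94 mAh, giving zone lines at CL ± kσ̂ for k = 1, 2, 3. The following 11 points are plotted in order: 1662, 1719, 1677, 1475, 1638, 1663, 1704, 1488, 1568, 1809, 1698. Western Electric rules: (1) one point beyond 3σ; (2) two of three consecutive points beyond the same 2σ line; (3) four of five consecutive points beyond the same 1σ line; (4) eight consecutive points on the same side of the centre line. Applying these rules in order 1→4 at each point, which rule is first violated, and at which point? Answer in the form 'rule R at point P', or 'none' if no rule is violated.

none

Zone of each point (C = within 1σ̂, B = 1σ̂–2σ̂, A = 2σ̂–3σ̂, * = beyond 3σ̂; sign = side of CL): 1:+C, 2:+C, 3:+C, 4:-B, 5:-C, 6:+C, 7:+C, 8:-B, 9:-C, 10:+B, 11:+C
No rule fires across all 11 points.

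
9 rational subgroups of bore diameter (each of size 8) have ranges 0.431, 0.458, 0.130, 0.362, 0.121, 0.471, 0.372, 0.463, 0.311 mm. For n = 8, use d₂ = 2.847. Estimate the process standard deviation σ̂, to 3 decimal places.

R̄ = (0.431 + 0.458 + 0.130 + 0.362 + 0.121 + 0.471 + 0.372 + 0.463 + 0.311) / 9 = 0.3466
σ̂ = R̄ / d₂ = 0.3466 / 2.847 = 0.1217

0.122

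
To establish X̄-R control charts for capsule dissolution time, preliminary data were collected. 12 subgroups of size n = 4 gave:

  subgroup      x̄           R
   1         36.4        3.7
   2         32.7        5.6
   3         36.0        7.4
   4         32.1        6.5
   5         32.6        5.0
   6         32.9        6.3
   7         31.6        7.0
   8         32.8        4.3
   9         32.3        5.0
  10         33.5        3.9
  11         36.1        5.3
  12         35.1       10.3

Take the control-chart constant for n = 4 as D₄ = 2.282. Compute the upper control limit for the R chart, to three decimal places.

13.369

R̄ = (3.7 + 5.6 + 7.4 + 6.5 + 5.0 + 6.3 + 7.0 + 4.3 + 5.0 + 3.9 + 5.3 + 10.3) / 12 = 70.3000 / 12 = 5.8583
UCL_R = D₄·R̄ = 2.282 × 5.8583 = 13.3687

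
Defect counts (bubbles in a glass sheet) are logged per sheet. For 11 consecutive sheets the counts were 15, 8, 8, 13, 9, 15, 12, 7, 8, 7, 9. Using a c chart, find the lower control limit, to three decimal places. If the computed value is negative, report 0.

0.561

c̄ = (15 + 8 + 8 + 13 + 9 + 15 + 12 + 7 + 8 + 7 + 9) / 11 = 111 / 11 = 10.0909
LCL = c̄ − 3√c̄ = 10.0909 − 3 × 3.1766 = 0.5611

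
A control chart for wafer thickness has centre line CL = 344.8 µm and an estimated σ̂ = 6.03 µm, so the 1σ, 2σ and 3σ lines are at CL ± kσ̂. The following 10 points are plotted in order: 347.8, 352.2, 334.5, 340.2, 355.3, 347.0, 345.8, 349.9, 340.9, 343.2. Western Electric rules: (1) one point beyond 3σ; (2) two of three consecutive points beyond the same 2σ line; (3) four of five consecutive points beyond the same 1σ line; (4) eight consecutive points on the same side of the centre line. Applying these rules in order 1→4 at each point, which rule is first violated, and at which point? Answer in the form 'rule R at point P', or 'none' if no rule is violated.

Zone of each point (C = within 1σ̂, B = 1σ̂–2σ̂, A = 2σ̂–3σ̂, * = beyond 3σ̂; sign = side of CL): 1:+C, 2:+B, 3:-B, 4:-C, 5:+B, 6:+C, 7:+C, 8:+C, 9:-C, 10:-C
No rule fires across all 10 points.

none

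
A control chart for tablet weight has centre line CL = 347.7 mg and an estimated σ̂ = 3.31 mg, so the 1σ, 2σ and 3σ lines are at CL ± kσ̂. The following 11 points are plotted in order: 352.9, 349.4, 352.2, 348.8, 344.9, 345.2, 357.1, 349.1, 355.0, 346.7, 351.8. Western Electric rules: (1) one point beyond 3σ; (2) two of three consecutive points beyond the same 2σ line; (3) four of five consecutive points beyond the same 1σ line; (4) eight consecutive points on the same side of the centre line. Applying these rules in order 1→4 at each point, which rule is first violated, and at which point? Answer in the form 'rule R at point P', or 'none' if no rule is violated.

rule 2 at point 9

Zone of each point (C = within 1σ̂, B = 1σ̂–2σ̂, A = 2σ̂–3σ̂, * = beyond 3σ̂; sign = side of CL): 1:+B, 2:+C, 3:+B, 4:+C, 5:-C, 6:-C, 7:+A, 8:+C, 9:+A, 10:-C, 11:+B
Rule 2 (two of three consecutive points beyond the same 2σ limit) is satisfied at point 9.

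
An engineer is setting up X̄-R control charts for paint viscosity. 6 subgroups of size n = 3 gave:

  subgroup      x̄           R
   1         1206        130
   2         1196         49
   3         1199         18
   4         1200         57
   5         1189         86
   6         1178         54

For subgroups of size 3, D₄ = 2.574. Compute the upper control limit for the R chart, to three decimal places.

169.026

R̄ = (130 + 49 + 18 + 57 + 86 + 54) / 6 = 394.0000 / 6 = 65.6667
UCL_R = D₄·R̄ = 2.574 × 65.6667 = 169.0260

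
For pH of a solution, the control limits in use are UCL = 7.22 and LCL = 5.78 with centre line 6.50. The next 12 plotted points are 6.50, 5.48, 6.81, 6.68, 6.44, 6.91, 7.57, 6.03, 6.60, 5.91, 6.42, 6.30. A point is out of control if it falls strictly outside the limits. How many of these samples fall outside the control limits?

Compare each point to [5.78, 7.22]: sample 2 = 5.48 < LCL; sample 7 = 7.57 > UCL.

2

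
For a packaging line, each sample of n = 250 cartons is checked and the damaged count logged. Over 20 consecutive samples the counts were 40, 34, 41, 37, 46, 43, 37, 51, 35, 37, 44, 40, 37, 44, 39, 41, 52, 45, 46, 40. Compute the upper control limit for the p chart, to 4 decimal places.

p̄ = Σdᵢ / (k·n) = 829 / (20 × 250) = 0.16580
UCL = p̄ + 3·√(p̄(1−p̄)/n) = 0.16580 + 3 × √(0.16580×0.83420/250) = 0.16580 + 3 × 0.02352 = 0.23636

0.2364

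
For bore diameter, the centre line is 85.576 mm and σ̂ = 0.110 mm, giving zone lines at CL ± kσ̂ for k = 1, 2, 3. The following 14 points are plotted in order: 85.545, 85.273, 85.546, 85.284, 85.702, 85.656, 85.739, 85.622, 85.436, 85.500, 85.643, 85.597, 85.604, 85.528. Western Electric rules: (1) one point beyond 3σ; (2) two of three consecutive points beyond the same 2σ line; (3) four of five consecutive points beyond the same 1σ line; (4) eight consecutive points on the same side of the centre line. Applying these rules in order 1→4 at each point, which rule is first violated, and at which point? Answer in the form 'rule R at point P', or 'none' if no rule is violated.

rule 2 at point 4

Zone of each point (C = within 1σ̂, B = 1σ̂–2σ̂, A = 2σ̂–3σ̂, * = beyond 3σ̂; sign = side of CL): 1:-C, 2:-A, 3:-C, 4:-A, 5:+B, 6:+C, 7:+B, 8:+C, 9:-B, 10:-C, 11:+C, 12:+C, 13:+C, 14:-C
Rule 2 (two of three consecutive points beyond the same 2σ limit) is satisfied at point 4.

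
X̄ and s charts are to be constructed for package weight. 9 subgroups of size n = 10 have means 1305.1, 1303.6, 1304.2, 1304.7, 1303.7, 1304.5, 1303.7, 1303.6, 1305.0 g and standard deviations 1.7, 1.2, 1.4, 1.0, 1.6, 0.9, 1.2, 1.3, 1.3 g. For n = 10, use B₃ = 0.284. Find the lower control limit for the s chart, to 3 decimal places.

0.366

s̄ = (1.7 + 1.2 + 1.4 + 1.0 + 1.6 + 0.9 + 1.2 + 1.3 + 1.3) / 9 = 1.2889
LCL_s = B₃·s̄ = 0.284 × 1.2889 = 0.3660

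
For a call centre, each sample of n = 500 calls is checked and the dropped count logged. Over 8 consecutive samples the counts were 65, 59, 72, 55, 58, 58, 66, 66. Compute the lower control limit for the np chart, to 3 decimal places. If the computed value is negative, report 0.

p̄ = Σdᵢ / (k·n) = 499 / (8 × 500) = 0.12475
LCL = np̄ − 3·√(np̄(1−p̄)) = 62.3750 − 3 × 7.3888 = 40.2087

40.209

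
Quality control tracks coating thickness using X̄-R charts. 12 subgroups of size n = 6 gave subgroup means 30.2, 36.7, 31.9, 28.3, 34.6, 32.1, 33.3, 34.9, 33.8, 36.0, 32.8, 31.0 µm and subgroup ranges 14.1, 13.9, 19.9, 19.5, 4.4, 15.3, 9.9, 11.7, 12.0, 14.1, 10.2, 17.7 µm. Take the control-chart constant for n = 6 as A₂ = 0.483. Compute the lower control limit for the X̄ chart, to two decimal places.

X̄̄ = (30.2 + 36.7 + 31.9 + 28.3 + 34.6 + 32.1 + 33.3 + 34.9 + 33.8 + 36.0 + 32.8 + 31.0) / 12 = 395.6000 / 12 = 32.9667
R̄ = (14.1 + 13.9 + 19.9 + 19.5 + 4.4 + 15.3 + 9.9 + 11.7 + 12.0 + 14.1 + 10.2 + 17.7) / 12 = 162.7000 / 12 = 13.5583
LCL = X̄̄ − A₂·R̄ = 32.9667 − 0.483 × 13.5583 = 26.4180

26.42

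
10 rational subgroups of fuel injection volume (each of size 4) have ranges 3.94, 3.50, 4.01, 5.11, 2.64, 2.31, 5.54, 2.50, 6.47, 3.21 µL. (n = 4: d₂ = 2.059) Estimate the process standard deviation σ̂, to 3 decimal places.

1.905

R̄ = (3.94 + 3.50 + 4.01 + 5.11 + 2.64 + 2.31 + 5.54 + 2.50 + 6.47 + 3.21) / 10 = 3.9230
σ̂ = R̄ / d₂ = 3.9230 / 2.059 = 1.9053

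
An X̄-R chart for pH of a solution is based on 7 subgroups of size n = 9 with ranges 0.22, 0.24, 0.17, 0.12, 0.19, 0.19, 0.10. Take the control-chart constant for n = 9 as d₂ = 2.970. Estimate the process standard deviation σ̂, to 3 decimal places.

R̄ = (0.22 + 0.24 + 0.17 + 0.12 + 0.19 + 0.19 + 0.10) / 7 = 0.1757
σ̂ = R̄ / d₂ = 0.1757 / 2.970 = 0.0592

0.059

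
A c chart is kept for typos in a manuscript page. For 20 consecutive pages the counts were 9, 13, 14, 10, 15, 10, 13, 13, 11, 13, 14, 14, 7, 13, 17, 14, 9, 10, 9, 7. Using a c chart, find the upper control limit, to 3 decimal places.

c̄ = (9 + 13 + 14 + 10 + 15 + 10 + 13 + 13 + 11 + 13 + 14 + 14 + 7 + 13 + 17 + 14 + 9 + 10 + 9 + 7) / 20 = 235 / 20 = 11.7500
UCL = c̄ + 3√c̄ = 11.7500 + 3 × √11.7500 = 11.7500 + 3 × 3.4278 = 22.0335

22.033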